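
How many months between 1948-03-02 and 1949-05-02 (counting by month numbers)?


From March 1948 to May 1949
1 year * 12 = 12 months, plus 2 months = 14

14 months


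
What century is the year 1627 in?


Century = (year - 1) // 100 + 1
= (1627 - 1) // 100 + 1
= 1626 // 100 + 1
= 16 + 1

17th century


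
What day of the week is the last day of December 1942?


December 1942 has 31 days
Anchor: Jan 1, 1942. With p = 1942 - 1 = 1941: (p + p//4 - p//100 + p//400) mod 7 = (1941 + 485 - 19 + 4) mod 7 = 2411 mod 7 = 3 -> Thursday (Mon=0 ... Sun=6)
Days before December (Jan-Nov): 334; December 1 index = (3 + 334) mod 7 = 1 -> Tuesday
Last day offset: 31 - 1 = 30 days
Weekday index = (1 + 30) mod 7 = 3

Thursday, December 31


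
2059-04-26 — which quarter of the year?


Month: April (month 4)
Q1: Jan-Mar, Q2: Apr-Jun, Q3: Jul-Sep, Q4: Oct-Dec

Q2


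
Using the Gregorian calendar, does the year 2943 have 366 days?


Gregorian leap year rule: divisible by 4, but not by 100, unless also by 400.
2943 is not divisible by 4 -> not a leap year

No


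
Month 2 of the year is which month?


Month 2 of 12

February


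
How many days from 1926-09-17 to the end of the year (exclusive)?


Day of year: 260 of 365
Remaining = 365 - 260

105 days


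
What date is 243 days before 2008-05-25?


Start: 2008-05-25, subtract 243 days
Back 25 days from May 25 reaches April 30, 2008 -> 218 left
April 2008 has 30 days -> back to March 31, 2008 -> 188 left
March 2008 has 31 days -> back to February 29, 2008 -> 157 left
February 2008 has 29 days -> back to January 31, 2008 -> 128 left
January 2008 has 31 days -> back to December 31, 2007 -> 97 left
December 2007 has 31 days -> back to November 30, 2007 -> 66 left
November 2007 has 30 days -> back to October 31, 2007 -> 36 left
October 2007 has 31 days -> back to September 30, 2007 -> 5 left
September 2007: 30 - 5 = 25 -> lands on September 25

Result: 2007-09-25


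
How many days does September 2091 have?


September 2091

30 days


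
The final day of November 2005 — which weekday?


November 2005 has 30 days
Anchor: Jan 1, 2005. With p = 2005 - 1 = 2004: (p + p//4 - p//100 + p//400) mod 7 = (2004 + 501 - 20 + 5) mod 7 = 2490 mod 7 = 5 -> Saturday (Mon=0 ... Sun=6)
Days before November (Jan-Oct): 304; November 1 index = (5 + 304) mod 7 = 1 -> Tuesday
Last day offset: 30 - 1 = 29 days
Weekday index = (1 + 29) mod 7 = 2

Wednesday, November 30


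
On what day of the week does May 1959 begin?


Target: May 1, 1959
Anchor: Jan 1, 1959. With p = 1959 - 1 = 1958: (p + p//4 - p//100 + p//400) mod 7 = (1958 + 489 - 19 + 4) mod 7 = 2432 mod 7 = 3 -> Thursday (Mon=0 ... Sun=6)
Days before May (Jan-Apr): 120 days
Weekday index = (3 + 120) mod 7 = 4

Friday


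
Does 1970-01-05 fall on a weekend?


Anchor: Jan 1, 1970. With p = 1970 - 1 = 1969: (p + p//4 - p//100 + p//400) mod 7 = (1969 + 492 - 19 + 4) mod 7 = 2446 mod 7 = 3 -> Thursday (Mon=0 ... Sun=6)
Day of year: 5; offset = 4
Weekday index = (3 + 4) mod 7 = 0 -> Monday
Weekend days: Saturday, Sunday

No


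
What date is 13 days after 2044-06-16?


Start: 2044-06-16, add 13 days
June 2044 has 30 days; 16 + 13 = 29 stays within June

Result: 2044-06-29


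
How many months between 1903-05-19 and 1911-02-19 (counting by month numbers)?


From May 1903 to February 1911
8 years * 12 = 96 months, minus 3 months = 93

93 months


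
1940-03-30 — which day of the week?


Date: March 30, 1940
Anchor: Jan 1, 1940. With p = 1940 - 1 = 1939: (p + p//4 - p//100 + p//400) mod 7 = (1939 + 484 - 19 + 4) mod 7 = 2408 mod 7 = 0 -> Monday (Mon=0 ... Sun=6)
Days before March (Jan-Feb): 60; offset = 60 + 30 - 1 = 89
Weekday index = (0 + 89) mod 7 = 5

Day of the week: Saturday


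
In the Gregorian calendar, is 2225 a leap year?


Gregorian leap year rule: divisible by 4, but not by 100, unless also by 400.
2225 is not divisible by 4 -> not a leap year

No


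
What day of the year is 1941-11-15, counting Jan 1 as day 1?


Date: November 15, 1941
Days in months 1 through 10: 304
Plus 15 days in November

Day of year: 319


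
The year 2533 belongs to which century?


Century = (year - 1) // 100 + 1
= (2533 - 1) // 100 + 1
= 2532 // 100 + 1
= 25 + 1

26th century


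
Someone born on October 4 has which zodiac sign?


Date: October 4
Conventional tropical zodiac dates: Libra from September 23 onward; Scorpio starts October 23
October 4 falls within the Libra range

Libra


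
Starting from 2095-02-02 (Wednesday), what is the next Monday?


Current: Wednesday
Target: Monday
Days ahead: 5

Next Monday: 2095-02-07


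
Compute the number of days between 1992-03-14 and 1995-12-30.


From 1992-03-14 to 1995-12-30
1992-03-14: days before March = 31 + 29 = 60 (1992 is a leap year); day of year = 60 + 14 = 74
1995-12-30: days before December = 31 + 28 + 31 + 30 + 31 + 30 + 31 + 31 + 30 + 31 + 30 = 334 (1995 is not a leap year); day of year = 334 + 30 = 364
Rest of 1992: 366 - 74 = 292
Full years 1993 (365), 1994 (365): 730
Total = 292 + 730 + 364 = 1386

1386 days


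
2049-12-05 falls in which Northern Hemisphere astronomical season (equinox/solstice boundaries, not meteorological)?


Date: December 5
Astronomical Autumn (approx.; exact equinox/solstice day varies by year): September 22 to December 20
December 5 falls within the Autumn window

Autumn


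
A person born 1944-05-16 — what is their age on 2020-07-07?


Birth: 1944-05-16
Reference: 2020-07-07
Year difference: 2020 - 1944 = 76

76 years old


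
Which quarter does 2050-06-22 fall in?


Month: June (month 6)
Q1: Jan-Mar, Q2: Apr-Jun, Q3: Jul-Sep, Q4: Oct-Dec

Q2


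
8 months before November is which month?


November is month 11
11 - 8 = 3

March


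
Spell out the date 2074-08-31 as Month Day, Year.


ISO 2074-08-31 parses as year=2074, month=08, day=31
Month 8 -> August

August 31, 2074


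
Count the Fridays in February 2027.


February 2027 has 28 days
Anchor: Jan 1, 2027. With p = 2027 - 1 = 2026: (p + p//4 - p//100 + p//400) mod 7 = (2026 + 506 - 20 + 5) mod 7 = 2517 mod 7 = 4 -> Friday (Mon=0 ... Sun=6)
Days before February (Jan): 31; February 1 index = (4 + 31) mod 7 = 0 -> Monday
First Friday is February 5
Fridays: 5, 12, 19, 26

4 Fridays


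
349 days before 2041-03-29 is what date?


Start: 2041-03-29, subtract 349 days
Back 29 days from March 29 reaches February 28, 2041 -> 320 left
February 2041 has 28 days -> back to January 31, 2041 -> 292 left
January 2041 has 31 days -> back to December 31, 2040 -> 261 left
December 2040 has 31 days -> back to November 30, 2040 -> 230 left
November 2040 has 30 days -> back to October 31, 2040 -> 200 left
October 2040 has 31 days -> back to September 30, 2040 -> 169 left
September 2040 has 30 days -> back to August 31, 2040 -> 139 left
August 2040 has 31 days -> back to July 31, 2040 -> 108 left
July 2040 has 31 days -> back to June 30, 2040 -> 77 left
June 2040 has 30 days -> back to May 31, 2040 -> 47 left
May 2040 has 31 days -> back to April 30, 2040 -> 16 left
April 2040: 30 - 16 = 14 -> lands on April 14

Result: 2040-04-14


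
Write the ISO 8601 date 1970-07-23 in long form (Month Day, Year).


ISO 1970-07-23 parses as year=1970, month=07, day=23
Month 7 -> July

July 23, 1970


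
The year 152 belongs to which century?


Century = (year - 1) // 100 + 1
= (152 - 1) // 100 + 1
= 151 // 100 + 1
= 1 + 1

2nd century


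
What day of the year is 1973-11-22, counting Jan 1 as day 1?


Date: November 22, 1973
Days in months 1 through 10: 304
Plus 22 days in November

Day of year: 326


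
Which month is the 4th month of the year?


Month 4 of 12

April


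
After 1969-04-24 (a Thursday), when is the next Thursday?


Current: Thursday
Target: Thursday
Days ahead: 7

Next Thursday: 1969-05-01


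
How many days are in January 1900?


January 1900

31 days


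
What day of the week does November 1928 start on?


Target: November 1, 1928
Anchor: Jan 1, 1928. With p = 1928 - 1 = 1927: (p + p//4 - p//100 + p//400) mod 7 = (1927 + 481 - 19 + 4) mod 7 = 2393 mod 7 = 6 -> Sunday (Mon=0 ... Sun=6)
Days before November (Jan-Oct): 305 days
Weekday index = (6 + 305) mod 7 = 3

Thursday


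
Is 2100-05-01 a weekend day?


Anchor: Jan 1, 2100. With p = 2100 - 1 = 2099: (p + p//4 - p//100 + p//400) mod 7 = (2099 + 524 - 20 + 5) mod 7 = 2608 mod 7 = 4 -> Friday (Mon=0 ... Sun=6)
Day of year: 121; offset = 120
Weekday index = (4 + 120) mod 7 = 5 -> Saturday
Weekend days: Saturday, Sunday

Yes


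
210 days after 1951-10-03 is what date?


Start: 1951-10-03, add 210 days
October 1951 has 31 days: 31 - 3 = 28 days to October 31 -> 182 left
November 1951 has 30 days -> 152 left
December 1951 has 31 days -> 121 left
January 1952 has 31 days -> 90 left
February 1952 has 29 days -> 61 left
March 1952 has 31 days -> 30 left
April 1952: 30 <= 30 -> lands on April 30

Result: 1952-04-30


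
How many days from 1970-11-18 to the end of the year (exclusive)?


Day of year: 322 of 365
Remaining = 365 - 322

43 days


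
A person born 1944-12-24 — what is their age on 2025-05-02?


Birth: 1944-12-24
Reference: 2025-05-02
Year difference: 2025 - 1944 = 81
Birthday not yet reached in 2025, subtract 1

80 years old


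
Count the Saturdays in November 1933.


November 1933 has 30 days
Anchor: Jan 1, 1933. With p = 1933 - 1 = 1932: (p + p//4 - p//100 + p//400) mod 7 = (1932 + 483 - 19 + 4) mod 7 = 2400 mod 7 = 6 -> Sunday (Mon=0 ... Sun=6)
Days before November (Jan-Oct): 304; November 1 index = (6 + 304) mod 7 = 2 -> Wednesday
First Saturday is November 4
Saturdays: 4, 11, 18, 25

4 Saturdays


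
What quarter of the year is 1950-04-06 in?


Month: April (month 4)
Q1: Jan-Mar, Q2: Apr-Jun, Q3: Jul-Sep, Q4: Oct-Dec

Q2


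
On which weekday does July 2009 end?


July 2009 has 31 days
Anchor: Jan 1, 2009. With p = 2009 - 1 = 2008: (p + p//4 - p//100 + p//400) mod 7 = (2008 + 502 - 20 + 5) mod 7 = 2495 mod 7 = 3 -> Thursday (Mon=0 ... Sun=6)
Days before July (Jan-Jun): 181; July 1 index = (3 + 181) mod 7 = 2 -> Wednesday
Last day offset: 31 - 1 = 30 days
Weekday index = (2 + 30) mod 7 = 4

Friday, July 31


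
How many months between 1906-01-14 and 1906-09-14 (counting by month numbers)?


From January 1906 to September 1906
0 years * 12 = 0 months, plus 8 months = 8

8 months


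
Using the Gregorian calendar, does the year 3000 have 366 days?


Gregorian leap year rule: divisible by 4, but not by 100, unless also by 400.
3000 is divisible by 100 but not 400 -> not a leap year

No


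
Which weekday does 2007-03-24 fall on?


Date: March 24, 2007
Anchor: Jan 1, 2007. With p = 2007 - 1 = 2006: (p + p//4 - p//100 + p//400) mod 7 = (2006 + 501 - 20 + 5) mod 7 = 2492 mod 7 = 0 -> Monday (Mon=0 ... Sun=6)
Days before March (Jan-Feb): 59; offset = 59 + 24 - 1 = 82
Weekday index = (0 + 82) mod 7 = 5

Day of the week: Saturday


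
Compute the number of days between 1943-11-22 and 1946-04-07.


From 1943-11-22 to 1946-04-07
1943-11-22: days before November = 31 + 28 + 31 + 30 + 31 + 30 + 31 + 31 + 30 + 31 = 304 (1943 is not a leap year); day of year = 304 + 22 = 326
1946-04-07: days before April = 31 + 28 + 31 = 90 (1946 is not a leap year); day of year = 90 + 7 = 97
Rest of 1943: 365 - 326 = 39
Full years 1944 (366), 1945 (365): 731
Total = 39 + 731 + 97 = 867

867 days


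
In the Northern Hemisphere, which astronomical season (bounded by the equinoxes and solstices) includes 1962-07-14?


Date: July 14
Astronomical Summer (approx.; exact equinox/solstice day varies by year): June 21 to September 21
July 14 falls within the Summer window

Summer


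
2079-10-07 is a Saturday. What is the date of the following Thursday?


Current: Saturday
Target: Thursday
Days ahead: 5

Next Thursday: 2079-10-12


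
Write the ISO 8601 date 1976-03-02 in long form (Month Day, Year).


ISO 1976-03-02 parses as year=1976, month=03, day=02
Month 3 -> March

March 2, 1976


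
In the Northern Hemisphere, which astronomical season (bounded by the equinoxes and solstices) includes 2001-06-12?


Date: June 12
Astronomical Spring (approx.; exact equinox/solstice day varies by year): March 20 to June 20
June 12 falls within the Spring window

Spring


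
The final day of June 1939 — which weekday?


June 1939 has 30 days
Anchor: Jan 1, 1939. With p = 1939 - 1 = 1938: (p + p//4 - p//100 + p//400) mod 7 = (1938 + 484 - 19 + 4) mod 7 = 2407 mod 7 = 6 -> Sunday (Mon=0 ... Sun=6)
Days before June (Jan-May): 151; June 1 index = (6 + 151) mod 7 = 3 -> Thursday
Last day offset: 30 - 1 = 29 days
Weekday index = (3 + 29) mod 7 = 4

Friday, June 30


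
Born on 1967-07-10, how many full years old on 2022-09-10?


Birth: 1967-07-10
Reference: 2022-09-10
Year difference: 2022 - 1967 = 55

55 years old


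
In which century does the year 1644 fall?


Century = (year - 1) // 100 + 1
= (1644 - 1) // 100 + 1
= 1643 // 100 + 1
= 16 + 1

17th century


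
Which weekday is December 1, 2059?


Target: December 1, 2059
Anchor: Jan 1, 2059. With p = 2059 - 1 = 2058: (p + p//4 - p//100 + p//400) mod 7 = (2058 + 514 - 20 + 5) mod 7 = 2557 mod 7 = 2 -> Wednesday (Mon=0 ... Sun=6)
Days before December (Jan-Nov): 334 days
Weekday index = (2 + 334) mod 7 = 0

Monday


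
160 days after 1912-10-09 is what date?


Start: 1912-10-09, add 160 days
October 1912 has 31 days: 31 - 9 = 22 days to October 31 -> 138 left
November 1912 has 30 days -> 108 left
December 1912 has 31 days -> 77 left
January 1913 has 31 days -> 46 left
February 1913 has 28 days -> 18 left
March 1913: 18 <= 31 -> lands on March 18

Result: 1913-03-18


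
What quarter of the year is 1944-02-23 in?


Month: February (month 2)
Q1: Jan-Mar, Q2: Apr-Jun, Q3: Jul-Sep, Q4: Oct-Dec

Q1


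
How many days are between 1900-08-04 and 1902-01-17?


From 1900-08-04 to 1902-01-17
1900-08-04: days before August = 31 + 28 + 31 + 30 + 31 + 30 + 31 = 212 (1900 is not a leap year); day of year = 212 + 4 = 216
1902-01-17: day of year = 17
Rest of 1900: 365 - 216 = 149
Full years 1901 (365): 365
Total = 149 + 365 + 17 = 531

531 days


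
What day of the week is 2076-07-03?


Date: July 3, 2076
Anchor: Jan 1, 2076. With p = 2076 - 1 = 2075: (p + p//4 - p//100 + p//400) mod 7 = (2075 + 518 - 20 + 5) mod 7 = 2578 mod 7 = 2 -> Wednesday (Mon=0 ... Sun=6)
Days before July (Jan-Jun): 182; offset = 182 + 3 - 1 = 184
Weekday index = (2 + 184) mod 7 = 4

Day of the week: Friday


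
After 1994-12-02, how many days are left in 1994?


Day of year: 336 of 365
Remaining = 365 - 336

29 days


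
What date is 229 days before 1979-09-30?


Start: 1979-09-30, subtract 229 days
Back 30 days from September 30 reaches August 31, 1979 -> 199 left
August 1979 has 31 days -> back to July 31, 1979 -> 168 left
July 1979 has 31 days -> back to June 30, 1979 -> 137 left
June 1979 has 30 days -> back to May 31, 1979 -> 107 left
May 1979 has 31 days -> back to April 30, 1979 -> 76 left
April 1979 has 30 days -> back to March 31, 1979 -> 46 left
March 1979 has 31 days -> back to February 28, 1979 -> 15 left
February 1979: 28 - 15 = 13 -> lands on February 13

Result: 1979-02-13


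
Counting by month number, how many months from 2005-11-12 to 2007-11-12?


From November 2005 to November 2007
2 years * 12 = 24 months = 24

24 months


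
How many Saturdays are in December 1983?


December 1983 has 31 days
Anchor: Jan 1, 1983. With p = 1983 - 1 = 1982: (p + p//4 - p//100 + p//400) mod 7 = (1982 + 495 - 19 + 4) mod 7 = 2462 mod 7 = 5 -> Saturday (Mon=0 ... Sun=6)
Days before December (Jan-Nov): 334; December 1 index = (5 + 334) mod 7 = 3 -> Thursday
First Saturday is December 3
Saturdays: 3, 10, 17, 24, 31

5 Saturdays


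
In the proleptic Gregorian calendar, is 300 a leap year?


Gregorian leap year rule: divisible by 4, but not by 100, unless also by 400.
300 is divisible by 100 but not 400 -> not a leap year

No


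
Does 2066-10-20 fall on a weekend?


Anchor: Jan 1, 2066. With p = 2066 - 1 = 2065: (p + p//4 - p//100 + p//400) mod 7 = (2065 + 516 - 20 + 5) mod 7 = 2566 mod 7 = 4 -> Friday (Mon=0 ... Sun=6)
Day of year: 293; offset = 292
Weekday index = (4 + 292) mod 7 = 2 -> Wednesday
Weekend days: Saturday, Sunday

No


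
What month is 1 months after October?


October is month 10
10 + 1 = 11

November


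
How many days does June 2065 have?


June 2065

30 days


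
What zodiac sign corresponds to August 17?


Date: August 17
Conventional tropical zodiac dates: Leo from July 23 onward; Virgo starts August 23
August 17 falls within the Leo range

Leo


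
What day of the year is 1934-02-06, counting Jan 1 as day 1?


Date: February 6, 1934
Days in months 1 through 1: 31
Plus 6 days in February

Day of year: 37


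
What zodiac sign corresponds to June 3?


Date: June 3
Conventional tropical zodiac dates: Gemini from May 21 onward; Cancer starts June 21
June 3 falls within the Gemini range

Gemini


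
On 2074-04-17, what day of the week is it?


Date: April 17, 2074
Anchor: Jan 1, 2074. With p = 2074 - 1 = 2073: (p + p//4 - p//100 + p//400) mod 7 = (2073 + 518 - 20 + 5) mod 7 = 2576 mod 7 = 0 -> Monday (Mon=0 ... Sun=6)
Days before April (Jan-Mar): 90; offset = 90 + 17 - 1 = 106
Weekday index = (0 + 106) mod 7 = 1

Day of the week: Tuesday


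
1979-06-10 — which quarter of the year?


Month: June (month 6)
Q1: Jan-Mar, Q2: Apr-Jun, Q3: Jul-Sep, Q4: Oct-Dec

Q2


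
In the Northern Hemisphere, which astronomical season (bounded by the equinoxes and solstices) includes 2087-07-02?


Date: July 2
Astronomical Summer (approx.; exact equinox/solstice day varies by year): June 21 to September 21
July 2 falls within the Summer window

Summer


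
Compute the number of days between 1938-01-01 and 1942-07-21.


From 1938-01-01 to 1942-07-21
1938-01-01: day of year = 1
1942-07-21: days before July = 31 + 28 + 31 + 30 + 31 + 30 = 181 (1942 is not a leap year); day of year = 181 + 21 = 202
Rest of 1938: 365 - 1 = 364
Full years 1939 (365), 1940 (366), 1941 (365): 1096
Total = 364 + 1096 + 202 = 1662

1662 days


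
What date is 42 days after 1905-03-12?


Start: 1905-03-12, add 42 days
March 1905 has 31 days: 31 - 12 = 19 days to March 31 -> 23 left
April 1905: 23 <= 30 -> lands on April 23

Result: 1905-04-23


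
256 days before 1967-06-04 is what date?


Start: 1967-06-04, subtract 256 days
Back 4 days from June 4 reaches May 31, 1967 -> 252 left
May 1967 has 31 days -> back to April 30, 1967 -> 221 left
April 1967 has 30 days -> back to March 31, 1967 -> 191 left
March 1967 has 31 days -> back to February 28, 1967 -> 160 left
February 1967 has 28 days -> back to January 31, 1967 -> 132 left
January 1967 has 31 days -> back to December 31, 1966 -> 101 left
December 1966 has 31 days -> back to November 30, 1966 -> 70 left
November 1966 has 30 days -> back to October 31, 1966 -> 40 left
October 1966 has 31 days -> back to September 30, 1966 -> 9 left
September 1966: 30 - 9 = 21 -> lands on September 21

Result: 1966-09-21


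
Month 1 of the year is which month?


Month 1 of 12

January


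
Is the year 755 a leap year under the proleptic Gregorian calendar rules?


Gregorian leap year rule: divisible by 4, but not by 100, unless also by 400.
755 is not divisible by 4 -> not a leap year

No


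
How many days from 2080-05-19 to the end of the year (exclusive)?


Day of year: 140 of 366
Remaining = 366 - 140

226 days


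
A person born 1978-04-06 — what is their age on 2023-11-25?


Birth: 1978-04-06
Reference: 2023-11-25
Year difference: 2023 - 1978 = 45

45 years old


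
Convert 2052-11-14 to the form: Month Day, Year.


ISO 2052-11-14 parses as year=2052, month=11, day=14
Month 11 -> November

November 14, 2052


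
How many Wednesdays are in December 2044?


December 2044 has 31 days
Anchor: Jan 1, 2044. With p = 2044 - 1 = 2043: (p + p//4 - p//100 + p//400) mod 7 = (2043 + 510 - 20 + 5) mod 7 = 2538 mod 7 = 4 -> Friday (Mon=0 ... Sun=6)
Days before December (Jan-Nov): 335; December 1 index = (4 + 335) mod 7 = 3 -> Thursday
First Wednesday is December 7
Wednesdays: 7, 14, 21, 28

4 Wednesdays


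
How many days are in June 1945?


June 1945

30 days


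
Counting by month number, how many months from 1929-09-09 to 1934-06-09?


From September 1929 to June 1934
5 years * 12 = 60 months, minus 3 months = 57

57 months


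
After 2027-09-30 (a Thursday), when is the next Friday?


Current: Thursday
Target: Friday
Days ahead: 1

Next Friday: 2027-10-01


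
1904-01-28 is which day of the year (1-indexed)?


Date: January 28, 1904
No months before January
Plus 28 days in January

Day of year: 28


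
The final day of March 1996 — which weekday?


March 1996 has 31 days
Anchor: Jan 1, 1996. With p = 1996 - 1 = 1995: (p + p//4 - p//100 + p//400) mod 7 = (1995 + 498 - 19 + 4) mod 7 = 2478 mod 7 = 0 -> Monday (Mon=0 ... Sun=6)
Days before March (Jan-Feb): 60; March 1 index = (0 + 60) mod 7 = 4 -> Friday
Last day offset: 31 - 1 = 30 days
Weekday index = (4 + 30) mod 7 = 6

Sunday, March 31


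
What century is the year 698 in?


Century = (year - 1) // 100 + 1
= (698 - 1) // 100 + 1
= 697 // 100 + 1
= 6 + 1

7th century


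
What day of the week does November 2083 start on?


Target: November 1, 2083
Anchor: Jan 1, 2083. With p = 2083 - 1 = 2082: (p + p//4 - p//100 + p//400) mod 7 = (2082 + 520 - 20 + 5) mod 7 = 2587 mod 7 = 4 -> Friday (Mon=0 ... Sun=6)
Days before November (Jan-Oct): 304 days
Weekday index = (4 + 304) mod 7 = 0

Monday


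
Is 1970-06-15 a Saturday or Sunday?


Anchor: Jan 1, 1970. With p = 1970 - 1 = 1969: (p + p//4 - p//100 + p//400) mod 7 = (1969 + 492 - 19 + 4) mod 7 = 2446 mod 7 = 3 -> Thursday (Mon=0 ... Sun=6)
Day of year: 166; offset = 165
Weekday index = (3 + 165) mod 7 = 0 -> Monday
Weekend days: Saturday, Sunday

No


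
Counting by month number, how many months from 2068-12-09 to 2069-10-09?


From December 2068 to October 2069
1 year * 12 = 12 months, minus 2 months = 10

10 months


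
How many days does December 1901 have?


December 1901

31 days


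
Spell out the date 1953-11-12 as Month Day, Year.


ISO 1953-11-12 parses as year=1953, month=11, day=12
Month 11 -> November

November 12, 1953


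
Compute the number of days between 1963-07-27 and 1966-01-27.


From 1963-07-27 to 1966-01-27
1963-07-27: days before July = 31 + 28 + 31 + 30 + 31 + 30 = 181 (1963 is not a leap year); day of year = 181 + 27 = 208
1966-01-27: day of year = 27
Rest of 1963: 365 - 208 = 157
Full years 1964 (366), 1965 (365): 731
Total = 157 + 731 + 27 = 915

915 days


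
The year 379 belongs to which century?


Century = (year - 1) // 100 + 1
= (379 - 1) // 100 + 1
= 378 // 100 + 1
= 3 + 1

4th century


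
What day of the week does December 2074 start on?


Target: December 1, 2074
Anchor: Jan 1, 2074. With p = 2074 - 1 = 2073: (p + p//4 - p//100 + p//400) mod 7 = (2073 + 518 - 20 + 5) mod 7 = 2576 mod 7 = 0 -> Monday (Mon=0 ... Sun=6)
Days before December (Jan-Nov): 334 days
Weekday index = (0 + 334) mod 7 = 5

Saturday


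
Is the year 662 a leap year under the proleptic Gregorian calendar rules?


Gregorian leap year rule: divisible by 4, but not by 100, unless also by 400.
662 is not divisible by 4 -> not a leap year

No


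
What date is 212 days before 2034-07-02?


Start: 2034-07-02, subtract 212 days
Back 2 days from July 2 reaches June 30, 2034 -> 210 left
June 2034 has 30 days -> back to May 31, 2034 -> 180 left
May 2034 has 31 days -> back to April 30, 2034 -> 149 left
April 2034 has 30 days -> back to March 31, 2034 -> 119 left
March 2034 has 31 days -> back to February 28, 2034 -> 88 left
February 2034 has 28 days -> back to January 31, 2034 -> 60 left
January 2034 has 31 days -> back to December 31, 2033 -> 29 left
December 2033: 31 - 29 = 2 -> lands on December 2

Result: 2033-12-02


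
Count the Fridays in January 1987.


January 1987 has 31 days
Anchor: Jan 1, 1987. With p = 1987 - 1 = 1986: (p + p//4 - p//100 + p//400) mod 7 = (1986 + 496 - 19 + 4) mod 7 = 2467 mod 7 = 3 -> Thursday (Mon=0 ... Sun=6)
January 1 is the anchor itself -> Thursday
First Friday is January 2
Fridays: 2, 9, 16, 23, 30

5 Fridays


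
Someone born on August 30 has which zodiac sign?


Date: August 30
Conventional tropical zodiac dates: Virgo from August 23 onward; Libra starts September 23
August 30 falls within the Virgo range

Virgo


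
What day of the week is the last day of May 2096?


May 2096 has 31 days
Anchor: Jan 1, 2096. With p = 2096 - 1 = 2095: (p + p//4 - p//100 + p//400) mod 7 = (2095 + 523 - 20 + 5) mod 7 = 2603 mod 7 = 6 -> Sunday (Mon=0 ... Sun=6)
Days before May (Jan-Apr): 121; May 1 index = (6 + 121) mod 7 = 1 -> Tuesday
Last day offset: 31 - 1 = 30 days
Weekday index = (1 + 30) mod 7 = 3

Thursday, May 31


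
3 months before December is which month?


December is month 12
12 - 3 = 9

September


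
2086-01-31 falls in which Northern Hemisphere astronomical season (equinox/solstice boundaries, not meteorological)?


Date: January 31
Astronomical Winter (approx.; exact equinox/solstice day varies by year): December 21 to March 19
January 31 falls within the Winter window

Winter


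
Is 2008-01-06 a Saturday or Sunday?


Anchor: Jan 1, 2008. With p = 2008 - 1 = 2007: (p + p//4 - p//100 + p//400) mod 7 = (2007 + 501 - 20 + 5) mod 7 = 2493 mod 7 = 1 -> Tuesday (Mon=0 ... Sun=6)
Day of year: 6; offset = 5
Weekday index = (1 + 5) mod 7 = 6 -> Sunday
Weekend days: Saturday, Sunday

Yes


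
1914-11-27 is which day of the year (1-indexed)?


Date: November 27, 1914
Days in months 1 through 10: 304
Plus 27 days in November

Day of year: 331


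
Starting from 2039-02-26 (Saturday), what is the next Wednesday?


Current: Saturday
Target: Wednesday
Days ahead: 4

Next Wednesday: 2039-03-02


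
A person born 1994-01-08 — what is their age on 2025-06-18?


Birth: 1994-01-08
Reference: 2025-06-18
Year difference: 2025 - 1994 = 31

31 years old


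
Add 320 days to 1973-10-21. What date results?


Start: 1973-10-21, add 320 days
October 1973 has 31 days: 31 - 21 = 10 days to October 31 -> 310 left
November 1973 has 30 days -> 280 left
December 1973 has 31 days -> 249 left
January 1974 has 31 days -> 218 left
February 1974 has 28 days -> 190 left
March 1974 has 31 days -> 159 left
April 1974 has 30 days -> 129 left
May 1974 has 31 days -> 98 left
June 1974 has 30 days -> 68 left
July 1974 has 31 days -> 37 left
August 1974 has 31 days -> 6 left
September 1974: 6 <= 30 -> lands on September 6

Result: 1974-09-06


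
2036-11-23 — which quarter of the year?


Month: November (month 11)
Q1: Jan-Mar, Q2: Apr-Jun, Q3: Jul-Sep, Q4: Oct-Dec

Q4


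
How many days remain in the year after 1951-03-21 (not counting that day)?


Day of year: 80 of 365
Remaining = 365 - 80

285 days


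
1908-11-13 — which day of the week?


Date: November 13, 1908
Anchor: Jan 1, 1908. With p = 1908 - 1 = 1907: (p + p//4 - p//100 + p//400) mod 7 = (1907 + 476 - 19 + 4) mod 7 = 2368 mod 7 = 2 -> Wednesday (Mon=0 ... Sun=6)
Days before November (Jan-Oct): 305; offset = 305 + 13 - 1 = 317
Weekday index = (2 + 317) mod 7 = 4

Day of the week: Friday


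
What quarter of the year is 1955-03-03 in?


Month: March (month 3)
Q1: Jan-Mar, Q2: Apr-Jun, Q3: Jul-Sep, Q4: Oct-Dec

Q1


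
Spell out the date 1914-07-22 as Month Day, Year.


ISO 1914-07-22 parses as year=1914, month=07, day=22
Month 7 -> July

July 22, 1914


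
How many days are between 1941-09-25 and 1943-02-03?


From 1941-09-25 to 1943-02-03
1941-09-25: days before September = 31 + 28 + 31 + 30 + 31 + 30 + 31 + 31 = 243 (1941 is not a leap year); day of year = 243 + 25 = 268
1943-02-03: days before February = 31; day of year = 31 + 3 = 34
Rest of 1941: 365 - 268 = 97
Full years 1942 (365): 365
Total = 97 + 365 + 34 = 496

496 days


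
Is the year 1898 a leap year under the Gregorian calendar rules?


Gregorian leap year rule: divisible by 4, but not by 100, unless also by 400.
1898 is not divisible by 4 -> not a leap year

No


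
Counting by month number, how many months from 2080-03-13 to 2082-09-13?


From March 2080 to September 2082
2 years * 12 = 24 months, plus 6 months = 30

30 months


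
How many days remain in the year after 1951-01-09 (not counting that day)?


Day of year: 9 of 365
Remaining = 365 - 9

356 days


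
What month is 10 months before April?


April is month 4
4 - 10 = -6; wrap: -6 + 12 = 6

June


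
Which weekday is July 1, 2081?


Target: July 1, 2081
Anchor: Jan 1, 2081. With p = 2081 - 1 = 2080: (p + p//4 - p//100 + p//400) mod 7 = (2080 + 520 - 20 + 5) mod 7 = 2585 mod 7 = 2 -> Wednesday (Mon=0 ... Sun=6)
Days before July (Jan-Jun): 181 days
Weekday index = (2 + 181) mod 7 = 1

Tuesday


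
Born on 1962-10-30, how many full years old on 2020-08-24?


Birth: 1962-10-30
Reference: 2020-08-24
Year difference: 2020 - 1962 = 58
Birthday not yet reached in 2020, subtract 1

57 years old


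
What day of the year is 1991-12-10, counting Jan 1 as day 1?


Date: December 10, 1991
Days in months 1 through 11: 334
Plus 10 days in December

Day of year: 344


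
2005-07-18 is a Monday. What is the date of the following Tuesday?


Current: Monday
Target: Tuesday
Days ahead: 1

Next Tuesday: 2005-07-19


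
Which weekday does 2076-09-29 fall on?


Date: September 29, 2076
Anchor: Jan 1, 2076. With p = 2076 - 1 = 2075: (p + p//4 - p//100 + p//400) mod 7 = (2075 + 518 - 20 + 5) mod 7 = 2578 mod 7 = 2 -> Wednesday (Mon=0 ... Sun=6)
Days before September (Jan-Aug): 244; offset = 244 + 29 - 1 = 272
Weekday index = (2 + 272) mod 7 = 1

Day of the week: Tuesday


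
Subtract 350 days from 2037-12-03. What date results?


Start: 2037-12-03, subtract 350 days
Back 3 days from December 3 reaches November 30, 2037 -> 347 left
November 2037 has 30 days -> back to October 31, 2037 -> 317 left
October 2037 has 31 days -> back to September 30, 2037 -> 286 left
September 2037 has 30 days -> back to August 31, 2037 -> 256 left
August 2037 has 31 days -> back to July 31, 2037 -> 225 left
July 2037 has 31 days -> back to June 30, 2037 -> 194 left
June 2037 has 30 days -> back to May 31, 2037 -> 164 left
May 2037 has 31 days -> back to April 30, 2037 -> 133 left
April 2037 has 30 days -> back to March 31, 2037 -> 103 left
March 2037 has 31 days -> back to February 28, 2037 -> 72 left
February 2037 has 28 days -> back to January 31, 2037 -> 44 left
January 2037 has 31 days -> back to December 31, 2036 -> 13 left
December 2036: 31 - 13 = 18 -> lands on December 18

Result: 2036-12-18


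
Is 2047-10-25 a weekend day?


Anchor: Jan 1, 2047. With p = 2047 - 1 = 2046: (p + p//4 - p//100 + p//400) mod 7 = (2046 + 511 - 20 + 5) mod 7 = 2542 mod 7 = 1 -> Tuesday (Mon=0 ... Sun=6)
Day of year: 298; offset = 297
Weekday index = (1 + 297) mod 7 = 4 -> Friday
Weekend days: Saturday, Sunday

No


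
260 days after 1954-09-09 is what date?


Start: 1954-09-09, add 260 days
September 1954 has 30 days: 30 - 9 = 21 days to September 30 -> 239 left
October 1954 has 31 days -> 208 left
November 1954 has 30 days -> 178 left
December 1954 has 31 days -> 147 left
January 1955 has 31 days -> 116 left
February 1955 has 28 days -> 88 left
March 1955 has 31 days -> 57 left
April 1955 has 30 days -> 27 left
May 1955: 27 <= 31 -> lands on May 27

Result: 1955-05-27


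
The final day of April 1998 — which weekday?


April 1998 has 30 days
Anchor: Jan 1, 1998. With p = 1998 - 1 = 1997: (p + p//4 - p//100 + p//400) mod 7 = (1997 + 499 - 19 + 4) mod 7 = 2481 mod 7 = 3 -> Thursday (Mon=0 ... Sun=6)
Days before April (Jan-Mar): 90; April 1 index = (3 + 90) mod 7 = 2 -> Wednesday
Last day offset: 30 - 1 = 29 days
Weekday index = (2 + 29) mod 7 = 3

Thursday, April 30


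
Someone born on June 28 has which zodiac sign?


Date: June 28
Conventional tropical zodiac dates: Cancer from June 21 onward; Leo starts July 23
June 28 falls within the Cancer range

Cancer


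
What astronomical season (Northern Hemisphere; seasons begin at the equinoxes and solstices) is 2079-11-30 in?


Date: November 30
Astronomical Autumn (approx.; exact equinox/solstice day varies by year): September 22 to December 20
November 30 falls within the Autumn window

Autumn


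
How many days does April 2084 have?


April 2084

30 days


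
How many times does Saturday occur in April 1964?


April 1964 has 30 days
Anchor: Jan 1, 1964. With p = 1964 - 1 = 1963: (p + p//4 - p//100 + p//400) mod 7 = (1963 + 490 - 19 + 4) mod 7 = 2438 mod 7 = 2 -> Wednesday (Mon=0 ... Sun=6)
Days before April (Jan-Mar): 91; April 1 index = (2 + 91) mod 7 = 2 -> Wednesday
First Saturday is April 4
Saturdays: 4, 11, 18, 25

4 Saturdays


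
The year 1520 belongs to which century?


Century = (year - 1) // 100 + 1
= (1520 - 1) // 100 + 1
= 1519 // 100 + 1
= 15 + 1

16th century


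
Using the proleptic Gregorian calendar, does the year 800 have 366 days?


Gregorian leap year rule: divisible by 4, but not by 100, unless also by 400.
800 is divisible by 400 -> leap year

Yes


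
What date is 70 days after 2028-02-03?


Start: 2028-02-03, add 70 days
February 2028 has 29 days: 29 - 3 = 26 days to February 29 -> 44 left
March 2028 has 31 days -> 13 left
April 2028: 13 <= 30 -> lands on April 13

Result: 2028-04-13


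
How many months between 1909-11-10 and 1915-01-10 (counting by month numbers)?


From November 1909 to January 1915
6 years * 12 = 72 months, minus 10 months = 62

62 months


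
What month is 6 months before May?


May is month 5
5 - 6 = -1; wrap: -1 + 12 = 11

November


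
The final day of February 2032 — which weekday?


February 2032 has 29 days
Anchor: Jan 1, 2032. With p = 2032 - 1 = 2031: (p + p//4 - p//100 + p//400) mod 7 = (2031 + 507 - 20 + 5) mod 7 = 2523 mod 7 = 3 -> Thursday (Mon=0 ... Sun=6)
Days before February (Jan): 31; February 1 index = (3 + 31) mod 7 = 6 -> Sunday
Last day offset: 29 - 1 = 28 days
Weekday index = (6 + 28) mod 7 = 6

Sunday, February 29


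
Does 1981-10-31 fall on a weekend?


Anchor: Jan 1, 1981. With p = 1981 - 1 = 1980: (p + p//4 - p//100 + p//400) mod 7 = (1980 + 495 - 19 + 4) mod 7 = 2460 mod 7 = 3 -> Thursday (Mon=0 ... Sun=6)
Day of year: 304; offset = 303
Weekday index = (3 + 303) mod 7 = 5 -> Saturday
Weekend days: Saturday, Sunday

Yes


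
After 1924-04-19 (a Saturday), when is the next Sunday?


Current: Saturday
Target: Sunday
Days ahead: 1

Next Sunday: 1924-04-20


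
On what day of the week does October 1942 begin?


Target: October 1, 1942
Anchor: Jan 1, 1942. With p = 1942 - 1 = 1941: (p + p//4 - p//100 + p//400) mod 7 = (1941 + 485 - 19 + 4) mod 7 = 2411 mod 7 = 3 -> Thursday (Mon=0 ... Sun=6)
Days before October (Jan-Sep): 273 days
Weekday index = (3 + 273) mod 7 = 3

Thursday


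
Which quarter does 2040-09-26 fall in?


Month: September (month 9)
Q1: Jan-Mar, Q2: Apr-Jun, Q3: Jul-Sep, Q4: Oct-Dec

Q3


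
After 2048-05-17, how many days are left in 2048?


Day of year: 138 of 366
Remaining = 366 - 138

228 days


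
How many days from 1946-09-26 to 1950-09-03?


From 1946-09-26 to 1950-09-03
1946-09-26: days before September = 31 + 28 + 31 + 30 + 31 + 30 + 31 + 31 = 243 (1946 is not a leap year); day of year = 243 + 26 = 269
1950-09-03: days before September = 31 + 28 + 31 + 30 + 31 + 30 + 31 + 31 = 243 (1950 is not a leap year); day of year = 243 + 3 = 246
Rest of 1946: 365 - 269 = 96
Full years 1947 (365), 1948 (366), 1949 (365): 1096
Total = 96 + 1096 + 246 = 1438

1438 days


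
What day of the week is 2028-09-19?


Date: September 19, 2028
Anchor: Jan 1, 2028. With p = 2028 - 1 = 2027: (p + p//4 - p//100 + p//400) mod 7 = (2027 + 506 - 20 + 5) mod 7 = 2518 mod 7 = 5 -> Saturday (Mon=0 ... Sun=6)
Days before September (Jan-Aug): 244; offset = 244 + 19 - 1 = 262
Weekday index = (5 + 262) mod 7 = 1

Day of the week: Tuesday


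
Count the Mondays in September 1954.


September 1954 has 30 days
Anchor: Jan 1, 1954. With p = 1954 - 1 = 1953: (p + p//4 - p//100 + p//400) mod 7 = (1953 + 488 - 19 + 4) mod 7 = 2426 mod 7 = 4 -> Friday (Mon=0 ... Sun=6)
Days before September (Jan-Aug): 243; September 1 index = (4 + 243) mod 7 = 2 -> Wednesday
First Monday is September 6
Mondays: 6, 13, 20, 27

4 Mondays


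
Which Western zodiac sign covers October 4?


Date: October 4
Conventional tropical zodiac dates: Libra from September 23 onward; Scorpio starts October 23
October 4 falls within the Libra range

Libra


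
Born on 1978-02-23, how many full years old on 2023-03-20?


Birth: 1978-02-23
Reference: 2023-03-20
Year difference: 2023 - 1978 = 45

45 years old


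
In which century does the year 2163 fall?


Century = (year - 1) // 100 + 1
= (2163 - 1) // 100 + 1
= 2162 // 100 + 1
= 21 + 1

22nd century


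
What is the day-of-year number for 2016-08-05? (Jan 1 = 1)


Date: August 5, 2016
Days in months 1 through 7: 213
Plus 5 days in August

Day of year: 218


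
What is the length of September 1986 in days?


September 1986

30 days


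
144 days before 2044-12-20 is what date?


Start: 2044-12-20, subtract 144 days
Back 20 days from December 20 reaches November 30, 2044 -> 124 left
November 2044 has 30 days -> back to October 31, 2044 -> 94 left
October 2044 has 31 days -> back to September 30, 2044 -> 63 left
September 2044 has 30 days -> back to August 31, 2044 -> 33 left
August 2044 has 31 days -> back to July 31, 2044 -> 2 left
July 2044: 31 - 2 = 29 -> lands on July 29

Result: 2044-07-29


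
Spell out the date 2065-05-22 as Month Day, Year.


ISO 2065-05-22 parses as year=2065, month=05, day=22
Month 5 -> May

May 22, 2065


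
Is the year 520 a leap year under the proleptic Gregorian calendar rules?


Gregorian leap year rule: divisible by 4, but not by 100, unless also by 400.
520 is divisible by 4 but not 100 -> leap year

Yes


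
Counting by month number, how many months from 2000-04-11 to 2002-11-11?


From April 2000 to November 2002
2 years * 12 = 24 months, plus 7 months = 31

31 months


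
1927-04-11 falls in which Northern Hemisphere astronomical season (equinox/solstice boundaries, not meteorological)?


Date: April 11
Astronomical Spring (approx.; exact equinox/solstice day varies by year): March 20 to June 20
April 11 falls within the Spring window

Spring


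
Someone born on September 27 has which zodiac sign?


Date: September 27
Conventional tropical zodiac dates: Libra from September 23 onward; Scorpio starts October 23
September 27 falls within the Libra range

Libra


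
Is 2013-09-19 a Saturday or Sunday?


Anchor: Jan 1, 2013. With p = 2013 - 1 = 2012: (p + p//4 - p//100 + p//400) mod 7 = (2012 + 503 - 20 + 5) mod 7 = 2500 mod 7 = 1 -> Tuesday (Mon=0 ... Sun=6)
Day of year: 262; offset = 261
Weekday index = (1 + 261) mod 7 = 3 -> Thursday
Weekend days: Saturday, Sunday

No


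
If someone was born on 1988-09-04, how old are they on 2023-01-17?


Birth: 1988-09-04
Reference: 2023-01-17
Year difference: 2023 - 1988 = 35
Birthday not yet reached in 2023, subtract 1

34 years old


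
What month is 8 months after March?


March is month 3
3 + 8 = 11

November


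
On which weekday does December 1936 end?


December 1936 has 31 days
Anchor: Jan 1, 1936. With p = 1936 - 1 = 1935: (p + p//4 - p//100 + p//400) mod 7 = (1935 + 483 - 19 + 4) mod 7 = 2403 mod 7 = 2 -> Wednesday (Mon=0 ... Sun=6)
Days before December (Jan-Nov): 335; December 1 index = (2 + 335) mod 7 = 1 -> Tuesday
Last day offset: 31 - 1 = 30 days
Weekday index = (1 + 30) mod 7 = 3

Thursday, December 31
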